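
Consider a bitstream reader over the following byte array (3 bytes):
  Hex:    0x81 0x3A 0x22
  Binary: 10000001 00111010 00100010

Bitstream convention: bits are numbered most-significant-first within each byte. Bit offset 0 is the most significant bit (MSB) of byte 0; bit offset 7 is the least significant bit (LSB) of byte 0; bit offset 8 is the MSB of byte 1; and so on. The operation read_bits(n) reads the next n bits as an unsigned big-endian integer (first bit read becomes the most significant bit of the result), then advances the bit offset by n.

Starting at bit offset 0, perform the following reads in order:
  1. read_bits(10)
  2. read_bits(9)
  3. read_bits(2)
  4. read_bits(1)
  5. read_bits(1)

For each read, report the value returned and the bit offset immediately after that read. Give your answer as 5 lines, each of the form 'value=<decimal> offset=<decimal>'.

Answer: value=516 offset=10
value=465 offset=19
value=0 offset=21
value=0 offset=22
value=1 offset=23

Derivation:
Read 1: bits[0:10] width=10 -> value=516 (bin 1000000100); offset now 10 = byte 1 bit 2; 14 bits remain
Read 2: bits[10:19] width=9 -> value=465 (bin 111010001); offset now 19 = byte 2 bit 3; 5 bits remain
Read 3: bits[19:21] width=2 -> value=0 (bin 00); offset now 21 = byte 2 bit 5; 3 bits remain
Read 4: bits[21:22] width=1 -> value=0 (bin 0); offset now 22 = byte 2 bit 6; 2 bits remain
Read 5: bits[22:23] width=1 -> value=1 (bin 1); offset now 23 = byte 2 bit 7; 1 bits remain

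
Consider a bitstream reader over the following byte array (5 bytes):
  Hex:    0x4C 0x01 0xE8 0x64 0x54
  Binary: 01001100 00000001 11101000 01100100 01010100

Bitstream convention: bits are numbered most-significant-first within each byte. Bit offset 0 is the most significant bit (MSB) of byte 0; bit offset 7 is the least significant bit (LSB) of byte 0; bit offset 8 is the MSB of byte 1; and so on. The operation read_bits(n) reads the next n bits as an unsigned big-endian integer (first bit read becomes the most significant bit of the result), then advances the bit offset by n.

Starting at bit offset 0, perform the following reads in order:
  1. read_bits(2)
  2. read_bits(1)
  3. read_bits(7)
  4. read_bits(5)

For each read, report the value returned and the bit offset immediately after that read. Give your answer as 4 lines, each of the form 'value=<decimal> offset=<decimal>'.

Read 1: bits[0:2] width=2 -> value=1 (bin 01); offset now 2 = byte 0 bit 2; 38 bits remain
Read 2: bits[2:3] width=1 -> value=0 (bin 0); offset now 3 = byte 0 bit 3; 37 bits remain
Read 3: bits[3:10] width=7 -> value=48 (bin 0110000); offset now 10 = byte 1 bit 2; 30 bits remain
Read 4: bits[10:15] width=5 -> value=0 (bin 00000); offset now 15 = byte 1 bit 7; 25 bits remain

Answer: value=1 offset=2
value=0 offset=3
value=48 offset=10
value=0 offset=15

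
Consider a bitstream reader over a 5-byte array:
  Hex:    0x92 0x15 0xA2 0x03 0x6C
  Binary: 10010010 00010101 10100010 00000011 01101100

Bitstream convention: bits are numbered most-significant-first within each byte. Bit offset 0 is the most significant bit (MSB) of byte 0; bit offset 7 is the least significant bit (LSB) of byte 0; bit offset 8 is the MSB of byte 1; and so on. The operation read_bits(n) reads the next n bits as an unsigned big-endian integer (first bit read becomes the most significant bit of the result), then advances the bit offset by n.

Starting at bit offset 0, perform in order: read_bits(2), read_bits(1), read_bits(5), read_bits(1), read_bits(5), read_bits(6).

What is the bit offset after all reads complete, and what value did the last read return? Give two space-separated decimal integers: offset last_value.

Read 1: bits[0:2] width=2 -> value=2 (bin 10); offset now 2 = byte 0 bit 2; 38 bits remain
Read 2: bits[2:3] width=1 -> value=0 (bin 0); offset now 3 = byte 0 bit 3; 37 bits remain
Read 3: bits[3:8] width=5 -> value=18 (bin 10010); offset now 8 = byte 1 bit 0; 32 bits remain
Read 4: bits[8:9] width=1 -> value=0 (bin 0); offset now 9 = byte 1 bit 1; 31 bits remain
Read 5: bits[9:14] width=5 -> value=5 (bin 00101); offset now 14 = byte 1 bit 6; 26 bits remain
Read 6: bits[14:20] width=6 -> value=26 (bin 011010); offset now 20 = byte 2 bit 4; 20 bits remain

Answer: 20 26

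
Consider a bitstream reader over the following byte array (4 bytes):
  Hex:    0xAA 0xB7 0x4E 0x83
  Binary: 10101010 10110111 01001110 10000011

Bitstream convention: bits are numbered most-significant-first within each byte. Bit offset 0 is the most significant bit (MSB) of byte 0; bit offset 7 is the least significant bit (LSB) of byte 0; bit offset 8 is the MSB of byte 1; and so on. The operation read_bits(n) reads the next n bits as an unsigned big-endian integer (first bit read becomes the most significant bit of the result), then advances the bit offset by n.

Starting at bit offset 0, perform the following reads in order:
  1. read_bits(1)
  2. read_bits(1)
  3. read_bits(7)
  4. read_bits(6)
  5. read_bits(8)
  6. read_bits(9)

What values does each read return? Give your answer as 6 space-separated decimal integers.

Answer: 1 0 85 27 167 131

Derivation:
Read 1: bits[0:1] width=1 -> value=1 (bin 1); offset now 1 = byte 0 bit 1; 31 bits remain
Read 2: bits[1:2] width=1 -> value=0 (bin 0); offset now 2 = byte 0 bit 2; 30 bits remain
Read 3: bits[2:9] width=7 -> value=85 (bin 1010101); offset now 9 = byte 1 bit 1; 23 bits remain
Read 4: bits[9:15] width=6 -> value=27 (bin 011011); offset now 15 = byte 1 bit 7; 17 bits remain
Read 5: bits[15:23] width=8 -> value=167 (bin 10100111); offset now 23 = byte 2 bit 7; 9 bits remain
Read 6: bits[23:32] width=9 -> value=131 (bin 010000011); offset now 32 = byte 4 bit 0; 0 bits remain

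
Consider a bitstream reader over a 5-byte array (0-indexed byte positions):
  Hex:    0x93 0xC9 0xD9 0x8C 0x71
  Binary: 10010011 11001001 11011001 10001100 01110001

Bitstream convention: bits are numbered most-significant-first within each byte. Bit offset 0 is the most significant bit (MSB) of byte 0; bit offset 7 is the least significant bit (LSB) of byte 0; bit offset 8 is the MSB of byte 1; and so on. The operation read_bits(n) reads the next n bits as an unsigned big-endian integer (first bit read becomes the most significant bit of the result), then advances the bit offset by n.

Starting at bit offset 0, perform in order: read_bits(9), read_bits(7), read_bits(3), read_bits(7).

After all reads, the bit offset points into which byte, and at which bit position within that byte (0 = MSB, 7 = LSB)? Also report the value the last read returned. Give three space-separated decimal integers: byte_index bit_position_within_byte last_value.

Read 1: bits[0:9] width=9 -> value=295 (bin 100100111); offset now 9 = byte 1 bit 1; 31 bits remain
Read 2: bits[9:16] width=7 -> value=73 (bin 1001001); offset now 16 = byte 2 bit 0; 24 bits remain
Read 3: bits[16:19] width=3 -> value=6 (bin 110); offset now 19 = byte 2 bit 3; 21 bits remain
Read 4: bits[19:26] width=7 -> value=102 (bin 1100110); offset now 26 = byte 3 bit 2; 14 bits remain

Answer: 3 2 102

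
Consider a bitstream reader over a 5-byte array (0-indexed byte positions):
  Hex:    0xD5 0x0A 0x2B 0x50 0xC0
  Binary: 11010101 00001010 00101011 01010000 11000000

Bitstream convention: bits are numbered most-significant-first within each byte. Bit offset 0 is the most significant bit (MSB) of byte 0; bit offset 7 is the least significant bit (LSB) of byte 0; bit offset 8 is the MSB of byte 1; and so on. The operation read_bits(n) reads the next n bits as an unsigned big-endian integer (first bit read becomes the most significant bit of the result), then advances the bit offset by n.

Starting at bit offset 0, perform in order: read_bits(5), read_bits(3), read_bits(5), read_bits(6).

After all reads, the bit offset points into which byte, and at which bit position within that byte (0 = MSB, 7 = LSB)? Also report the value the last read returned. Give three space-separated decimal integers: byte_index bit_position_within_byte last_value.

Read 1: bits[0:5] width=5 -> value=26 (bin 11010); offset now 5 = byte 0 bit 5; 35 bits remain
Read 2: bits[5:8] width=3 -> value=5 (bin 101); offset now 8 = byte 1 bit 0; 32 bits remain
Read 3: bits[8:13] width=5 -> value=1 (bin 00001); offset now 13 = byte 1 bit 5; 27 bits remain
Read 4: bits[13:19] width=6 -> value=17 (bin 010001); offset now 19 = byte 2 bit 3; 21 bits remain

Answer: 2 3 17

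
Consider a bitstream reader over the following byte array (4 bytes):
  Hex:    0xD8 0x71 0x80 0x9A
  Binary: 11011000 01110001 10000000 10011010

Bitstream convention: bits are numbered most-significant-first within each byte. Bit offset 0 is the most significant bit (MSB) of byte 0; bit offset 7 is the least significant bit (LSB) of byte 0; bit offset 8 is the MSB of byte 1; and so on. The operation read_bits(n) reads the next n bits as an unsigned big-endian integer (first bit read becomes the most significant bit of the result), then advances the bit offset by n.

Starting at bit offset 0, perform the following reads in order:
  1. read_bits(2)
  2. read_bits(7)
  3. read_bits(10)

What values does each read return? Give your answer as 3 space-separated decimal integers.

Answer: 3 48 908

Derivation:
Read 1: bits[0:2] width=2 -> value=3 (bin 11); offset now 2 = byte 0 bit 2; 30 bits remain
Read 2: bits[2:9] width=7 -> value=48 (bin 0110000); offset now 9 = byte 1 bit 1; 23 bits remain
Read 3: bits[9:19] width=10 -> value=908 (bin 1110001100); offset now 19 = byte 2 bit 3; 13 bits remain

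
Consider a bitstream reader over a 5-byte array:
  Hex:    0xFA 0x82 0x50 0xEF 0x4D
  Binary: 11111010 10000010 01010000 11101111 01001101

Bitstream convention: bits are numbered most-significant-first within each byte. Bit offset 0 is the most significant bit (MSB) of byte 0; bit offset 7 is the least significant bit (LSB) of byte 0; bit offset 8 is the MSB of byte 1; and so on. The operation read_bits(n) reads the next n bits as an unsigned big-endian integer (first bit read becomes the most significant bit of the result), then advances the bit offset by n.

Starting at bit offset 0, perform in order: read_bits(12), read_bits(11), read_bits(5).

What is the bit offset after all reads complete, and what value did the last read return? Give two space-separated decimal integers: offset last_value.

Read 1: bits[0:12] width=12 -> value=4008 (bin 111110101000); offset now 12 = byte 1 bit 4; 28 bits remain
Read 2: bits[12:23] width=11 -> value=296 (bin 00100101000); offset now 23 = byte 2 bit 7; 17 bits remain
Read 3: bits[23:28] width=5 -> value=14 (bin 01110); offset now 28 = byte 3 bit 4; 12 bits remain

Answer: 28 14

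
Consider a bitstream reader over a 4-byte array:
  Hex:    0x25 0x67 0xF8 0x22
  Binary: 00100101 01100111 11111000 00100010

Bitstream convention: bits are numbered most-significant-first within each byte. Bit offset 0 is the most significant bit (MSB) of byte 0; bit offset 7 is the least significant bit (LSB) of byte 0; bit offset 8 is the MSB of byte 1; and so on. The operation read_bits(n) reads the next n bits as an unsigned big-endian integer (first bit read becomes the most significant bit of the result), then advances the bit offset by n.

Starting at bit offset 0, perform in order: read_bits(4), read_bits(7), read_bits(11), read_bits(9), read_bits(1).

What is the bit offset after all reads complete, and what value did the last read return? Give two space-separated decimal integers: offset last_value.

Read 1: bits[0:4] width=4 -> value=2 (bin 0010); offset now 4 = byte 0 bit 4; 28 bits remain
Read 2: bits[4:11] width=7 -> value=43 (bin 0101011); offset now 11 = byte 1 bit 3; 21 bits remain
Read 3: bits[11:22] width=11 -> value=510 (bin 00111111110); offset now 22 = byte 2 bit 6; 10 bits remain
Read 4: bits[22:31] width=9 -> value=17 (bin 000010001); offset now 31 = byte 3 bit 7; 1 bits remain
Read 5: bits[31:32] width=1 -> value=0 (bin 0); offset now 32 = byte 4 bit 0; 0 bits remain

Answer: 32 0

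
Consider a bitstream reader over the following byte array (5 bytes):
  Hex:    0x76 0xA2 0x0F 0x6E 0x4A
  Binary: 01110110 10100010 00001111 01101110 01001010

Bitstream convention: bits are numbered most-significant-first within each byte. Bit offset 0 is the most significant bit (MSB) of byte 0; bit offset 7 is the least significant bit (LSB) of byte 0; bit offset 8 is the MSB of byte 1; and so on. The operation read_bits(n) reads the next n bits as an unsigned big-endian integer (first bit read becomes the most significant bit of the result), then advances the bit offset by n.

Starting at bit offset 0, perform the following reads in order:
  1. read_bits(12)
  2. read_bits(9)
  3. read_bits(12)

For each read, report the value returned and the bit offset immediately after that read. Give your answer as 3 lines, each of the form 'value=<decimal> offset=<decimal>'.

Answer: value=1898 offset=12
value=65 offset=21
value=3804 offset=33

Derivation:
Read 1: bits[0:12] width=12 -> value=1898 (bin 011101101010); offset now 12 = byte 1 bit 4; 28 bits remain
Read 2: bits[12:21] width=9 -> value=65 (bin 001000001); offset now 21 = byte 2 bit 5; 19 bits remain
Read 3: bits[21:33] width=12 -> value=3804 (bin 111011011100); offset now 33 = byte 4 bit 1; 7 bits remain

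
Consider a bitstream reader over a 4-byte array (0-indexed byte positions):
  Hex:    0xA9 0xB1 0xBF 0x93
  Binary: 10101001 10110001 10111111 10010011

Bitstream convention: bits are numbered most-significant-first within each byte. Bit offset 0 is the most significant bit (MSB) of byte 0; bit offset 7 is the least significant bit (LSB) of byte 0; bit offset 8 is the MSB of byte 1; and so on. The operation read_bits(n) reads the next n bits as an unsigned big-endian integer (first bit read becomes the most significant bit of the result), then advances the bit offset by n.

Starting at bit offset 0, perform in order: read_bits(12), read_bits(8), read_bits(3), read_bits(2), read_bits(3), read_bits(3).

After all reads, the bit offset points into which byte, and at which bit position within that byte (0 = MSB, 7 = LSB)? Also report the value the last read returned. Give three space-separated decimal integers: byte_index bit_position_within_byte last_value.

Answer: 3 7 1

Derivation:
Read 1: bits[0:12] width=12 -> value=2715 (bin 101010011011); offset now 12 = byte 1 bit 4; 20 bits remain
Read 2: bits[12:20] width=8 -> value=27 (bin 00011011); offset now 20 = byte 2 bit 4; 12 bits remain
Read 3: bits[20:23] width=3 -> value=7 (bin 111); offset now 23 = byte 2 bit 7; 9 bits remain
Read 4: bits[23:25] width=2 -> value=3 (bin 11); offset now 25 = byte 3 bit 1; 7 bits remain
Read 5: bits[25:28] width=3 -> value=1 (bin 001); offset now 28 = byte 3 bit 4; 4 bits remain
Read 6: bits[28:31] width=3 -> value=1 (bin 001); offset now 31 = byte 3 bit 7; 1 bits remain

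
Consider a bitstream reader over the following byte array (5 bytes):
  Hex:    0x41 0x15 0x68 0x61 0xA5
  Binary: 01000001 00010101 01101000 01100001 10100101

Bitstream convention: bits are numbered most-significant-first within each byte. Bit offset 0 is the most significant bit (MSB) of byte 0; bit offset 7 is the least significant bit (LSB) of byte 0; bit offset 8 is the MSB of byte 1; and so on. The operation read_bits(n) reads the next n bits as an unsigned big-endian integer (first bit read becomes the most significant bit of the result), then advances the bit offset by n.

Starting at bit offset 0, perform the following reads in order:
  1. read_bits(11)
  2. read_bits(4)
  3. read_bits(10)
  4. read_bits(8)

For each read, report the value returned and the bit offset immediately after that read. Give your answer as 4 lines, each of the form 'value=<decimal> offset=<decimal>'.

Answer: value=520 offset=11
value=10 offset=15
value=720 offset=25
value=195 offset=33

Derivation:
Read 1: bits[0:11] width=11 -> value=520 (bin 01000001000); offset now 11 = byte 1 bit 3; 29 bits remain
Read 2: bits[11:15] width=4 -> value=10 (bin 1010); offset now 15 = byte 1 bit 7; 25 bits remain
Read 3: bits[15:25] width=10 -> value=720 (bin 1011010000); offset now 25 = byte 3 bit 1; 15 bits remain
Read 4: bits[25:33] width=8 -> value=195 (bin 11000011); offset now 33 = byte 4 bit 1; 7 bits remain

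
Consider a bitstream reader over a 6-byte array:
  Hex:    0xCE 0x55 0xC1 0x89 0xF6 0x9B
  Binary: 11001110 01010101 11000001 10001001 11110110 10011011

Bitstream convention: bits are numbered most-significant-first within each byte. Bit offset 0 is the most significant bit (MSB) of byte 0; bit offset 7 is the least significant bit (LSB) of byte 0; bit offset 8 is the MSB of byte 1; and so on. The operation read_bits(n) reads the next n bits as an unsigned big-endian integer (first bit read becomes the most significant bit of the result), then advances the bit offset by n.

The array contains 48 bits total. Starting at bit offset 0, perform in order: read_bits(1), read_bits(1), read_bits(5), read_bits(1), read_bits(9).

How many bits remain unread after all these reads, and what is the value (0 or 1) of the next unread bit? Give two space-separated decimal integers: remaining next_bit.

Read 1: bits[0:1] width=1 -> value=1 (bin 1); offset now 1 = byte 0 bit 1; 47 bits remain
Read 2: bits[1:2] width=1 -> value=1 (bin 1); offset now 2 = byte 0 bit 2; 46 bits remain
Read 3: bits[2:7] width=5 -> value=7 (bin 00111); offset now 7 = byte 0 bit 7; 41 bits remain
Read 4: bits[7:8] width=1 -> value=0 (bin 0); offset now 8 = byte 1 bit 0; 40 bits remain
Read 5: bits[8:17] width=9 -> value=171 (bin 010101011); offset now 17 = byte 2 bit 1; 31 bits remain

Answer: 31 1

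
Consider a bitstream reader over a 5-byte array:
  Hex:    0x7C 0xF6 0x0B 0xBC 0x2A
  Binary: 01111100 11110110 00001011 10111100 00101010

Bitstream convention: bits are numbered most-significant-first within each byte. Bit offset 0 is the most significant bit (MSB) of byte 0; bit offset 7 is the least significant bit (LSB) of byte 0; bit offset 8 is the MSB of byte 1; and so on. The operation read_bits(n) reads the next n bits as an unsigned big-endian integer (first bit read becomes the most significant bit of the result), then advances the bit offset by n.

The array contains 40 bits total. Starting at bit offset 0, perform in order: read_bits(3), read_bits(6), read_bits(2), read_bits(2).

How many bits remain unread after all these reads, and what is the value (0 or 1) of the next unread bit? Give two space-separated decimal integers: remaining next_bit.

Answer: 27 1

Derivation:
Read 1: bits[0:3] width=3 -> value=3 (bin 011); offset now 3 = byte 0 bit 3; 37 bits remain
Read 2: bits[3:9] width=6 -> value=57 (bin 111001); offset now 9 = byte 1 bit 1; 31 bits remain
Read 3: bits[9:11] width=2 -> value=3 (bin 11); offset now 11 = byte 1 bit 3; 29 bits remain
Read 4: bits[11:13] width=2 -> value=2 (bin 10); offset now 13 = byte 1 bit 5; 27 bits remain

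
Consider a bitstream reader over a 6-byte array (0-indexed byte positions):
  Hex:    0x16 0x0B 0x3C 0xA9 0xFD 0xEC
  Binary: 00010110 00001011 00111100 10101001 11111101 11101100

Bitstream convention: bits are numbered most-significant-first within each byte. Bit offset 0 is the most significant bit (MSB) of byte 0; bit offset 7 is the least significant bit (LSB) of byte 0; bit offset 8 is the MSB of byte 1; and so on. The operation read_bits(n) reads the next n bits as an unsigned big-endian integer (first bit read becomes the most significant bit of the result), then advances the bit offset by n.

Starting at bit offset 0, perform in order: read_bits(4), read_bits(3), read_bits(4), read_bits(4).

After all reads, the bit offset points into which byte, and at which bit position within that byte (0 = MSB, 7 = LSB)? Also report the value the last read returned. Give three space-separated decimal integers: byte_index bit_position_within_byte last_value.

Answer: 1 7 5

Derivation:
Read 1: bits[0:4] width=4 -> value=1 (bin 0001); offset now 4 = byte 0 bit 4; 44 bits remain
Read 2: bits[4:7] width=3 -> value=3 (bin 011); offset now 7 = byte 0 bit 7; 41 bits remain
Read 3: bits[7:11] width=4 -> value=0 (bin 0000); offset now 11 = byte 1 bit 3; 37 bits remain
Read 4: bits[11:15] width=4 -> value=5 (bin 0101); offset now 15 = byte 1 bit 7; 33 bits remain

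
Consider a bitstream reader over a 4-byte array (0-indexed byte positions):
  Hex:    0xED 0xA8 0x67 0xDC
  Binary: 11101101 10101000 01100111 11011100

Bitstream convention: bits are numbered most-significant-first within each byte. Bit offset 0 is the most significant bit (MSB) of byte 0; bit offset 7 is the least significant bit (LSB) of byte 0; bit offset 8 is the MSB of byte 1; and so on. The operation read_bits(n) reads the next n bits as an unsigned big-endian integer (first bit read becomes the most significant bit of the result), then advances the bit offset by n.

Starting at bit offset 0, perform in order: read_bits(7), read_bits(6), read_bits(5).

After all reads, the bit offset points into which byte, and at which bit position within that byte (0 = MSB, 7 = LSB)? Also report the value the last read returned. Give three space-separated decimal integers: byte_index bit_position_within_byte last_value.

Answer: 2 2 1

Derivation:
Read 1: bits[0:7] width=7 -> value=118 (bin 1110110); offset now 7 = byte 0 bit 7; 25 bits remain
Read 2: bits[7:13] width=6 -> value=53 (bin 110101); offset now 13 = byte 1 bit 5; 19 bits remain
Read 3: bits[13:18] width=5 -> value=1 (bin 00001); offset now 18 = byte 2 bit 2; 14 bits remain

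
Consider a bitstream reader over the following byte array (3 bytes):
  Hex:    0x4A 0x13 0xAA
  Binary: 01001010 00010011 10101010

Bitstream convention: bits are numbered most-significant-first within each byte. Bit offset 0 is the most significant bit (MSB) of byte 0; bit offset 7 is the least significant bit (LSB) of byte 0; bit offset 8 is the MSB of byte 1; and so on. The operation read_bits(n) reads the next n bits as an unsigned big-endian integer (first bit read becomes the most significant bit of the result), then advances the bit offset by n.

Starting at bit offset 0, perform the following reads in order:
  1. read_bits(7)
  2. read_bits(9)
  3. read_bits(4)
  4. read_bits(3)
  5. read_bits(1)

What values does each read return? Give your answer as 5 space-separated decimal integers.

Read 1: bits[0:7] width=7 -> value=37 (bin 0100101); offset now 7 = byte 0 bit 7; 17 bits remain
Read 2: bits[7:16] width=9 -> value=19 (bin 000010011); offset now 16 = byte 2 bit 0; 8 bits remain
Read 3: bits[16:20] width=4 -> value=10 (bin 1010); offset now 20 = byte 2 bit 4; 4 bits remain
Read 4: bits[20:23] width=3 -> value=5 (bin 101); offset now 23 = byte 2 bit 7; 1 bits remain
Read 5: bits[23:24] width=1 -> value=0 (bin 0); offset now 24 = byte 3 bit 0; 0 bits remain

Answer: 37 19 10 5 0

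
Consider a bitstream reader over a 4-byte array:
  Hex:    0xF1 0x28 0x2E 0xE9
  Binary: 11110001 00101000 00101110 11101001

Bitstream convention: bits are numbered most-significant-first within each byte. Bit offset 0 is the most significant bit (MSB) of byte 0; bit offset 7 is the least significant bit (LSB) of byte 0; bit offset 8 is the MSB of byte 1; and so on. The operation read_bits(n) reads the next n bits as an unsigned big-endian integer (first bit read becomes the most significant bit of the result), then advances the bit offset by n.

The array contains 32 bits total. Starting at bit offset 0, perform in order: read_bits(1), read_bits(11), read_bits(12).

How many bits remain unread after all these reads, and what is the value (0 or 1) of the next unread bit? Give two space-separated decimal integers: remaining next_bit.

Read 1: bits[0:1] width=1 -> value=1 (bin 1); offset now 1 = byte 0 bit 1; 31 bits remain
Read 2: bits[1:12] width=11 -> value=1810 (bin 11100010010); offset now 12 = byte 1 bit 4; 20 bits remain
Read 3: bits[12:24] width=12 -> value=2094 (bin 100000101110); offset now 24 = byte 3 bit 0; 8 bits remain

Answer: 8 1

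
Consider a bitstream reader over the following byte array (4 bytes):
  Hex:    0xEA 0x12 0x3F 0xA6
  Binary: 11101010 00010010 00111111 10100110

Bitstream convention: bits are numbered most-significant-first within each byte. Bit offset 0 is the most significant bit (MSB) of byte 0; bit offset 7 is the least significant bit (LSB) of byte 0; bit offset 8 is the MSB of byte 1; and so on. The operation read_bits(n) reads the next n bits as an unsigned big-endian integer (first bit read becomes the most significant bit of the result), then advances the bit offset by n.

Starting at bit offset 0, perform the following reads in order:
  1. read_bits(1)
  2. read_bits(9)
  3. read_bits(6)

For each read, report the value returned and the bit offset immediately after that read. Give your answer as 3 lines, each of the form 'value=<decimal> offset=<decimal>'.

Read 1: bits[0:1] width=1 -> value=1 (bin 1); offset now 1 = byte 0 bit 1; 31 bits remain
Read 2: bits[1:10] width=9 -> value=424 (bin 110101000); offset now 10 = byte 1 bit 2; 22 bits remain
Read 3: bits[10:16] width=6 -> value=18 (bin 010010); offset now 16 = byte 2 bit 0; 16 bits remain

Answer: value=1 offset=1
value=424 offset=10
value=18 offset=16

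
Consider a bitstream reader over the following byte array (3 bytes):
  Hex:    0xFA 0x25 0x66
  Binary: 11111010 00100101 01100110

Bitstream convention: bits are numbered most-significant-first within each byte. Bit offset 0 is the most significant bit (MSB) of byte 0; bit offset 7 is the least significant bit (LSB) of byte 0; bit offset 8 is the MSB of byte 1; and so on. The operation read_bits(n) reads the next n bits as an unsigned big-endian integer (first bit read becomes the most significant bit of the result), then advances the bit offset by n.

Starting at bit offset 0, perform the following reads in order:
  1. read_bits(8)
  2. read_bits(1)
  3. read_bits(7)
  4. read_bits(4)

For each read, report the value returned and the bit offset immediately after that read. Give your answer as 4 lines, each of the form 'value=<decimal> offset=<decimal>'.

Answer: value=250 offset=8
value=0 offset=9
value=37 offset=16
value=6 offset=20

Derivation:
Read 1: bits[0:8] width=8 -> value=250 (bin 11111010); offset now 8 = byte 1 bit 0; 16 bits remain
Read 2: bits[8:9] width=1 -> value=0 (bin 0); offset now 9 = byte 1 bit 1; 15 bits remain
Read 3: bits[9:16] width=7 -> value=37 (bin 0100101); offset now 16 = byte 2 bit 0; 8 bits remain
Read 4: bits[16:20] width=4 -> value=6 (bin 0110); offset now 20 = byte 2 bit 4; 4 bits remain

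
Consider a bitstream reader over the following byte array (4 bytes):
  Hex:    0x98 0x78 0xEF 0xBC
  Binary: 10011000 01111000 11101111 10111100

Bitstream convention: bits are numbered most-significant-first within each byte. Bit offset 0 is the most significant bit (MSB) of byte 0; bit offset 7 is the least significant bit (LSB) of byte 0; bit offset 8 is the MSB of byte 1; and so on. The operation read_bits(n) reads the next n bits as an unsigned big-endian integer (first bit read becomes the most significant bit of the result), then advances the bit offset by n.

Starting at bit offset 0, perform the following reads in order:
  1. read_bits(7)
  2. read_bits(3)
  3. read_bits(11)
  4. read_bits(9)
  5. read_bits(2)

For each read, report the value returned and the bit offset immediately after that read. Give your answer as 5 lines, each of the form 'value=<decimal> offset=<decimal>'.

Answer: value=76 offset=7
value=1 offset=10
value=1821 offset=21
value=495 offset=30
value=0 offset=32

Derivation:
Read 1: bits[0:7] width=7 -> value=76 (bin 1001100); offset now 7 = byte 0 bit 7; 25 bits remain
Read 2: bits[7:10] width=3 -> value=1 (bin 001); offset now 10 = byte 1 bit 2; 22 bits remain
Read 3: bits[10:21] width=11 -> value=1821 (bin 11100011101); offset now 21 = byte 2 bit 5; 11 bits remain
Read 4: bits[21:30] width=9 -> value=495 (bin 111101111); offset now 30 = byte 3 bit 6; 2 bits remain
Read 5: bits[30:32] width=2 -> value=0 (bin 00); offset now 32 = byte 4 bit 0; 0 bits remain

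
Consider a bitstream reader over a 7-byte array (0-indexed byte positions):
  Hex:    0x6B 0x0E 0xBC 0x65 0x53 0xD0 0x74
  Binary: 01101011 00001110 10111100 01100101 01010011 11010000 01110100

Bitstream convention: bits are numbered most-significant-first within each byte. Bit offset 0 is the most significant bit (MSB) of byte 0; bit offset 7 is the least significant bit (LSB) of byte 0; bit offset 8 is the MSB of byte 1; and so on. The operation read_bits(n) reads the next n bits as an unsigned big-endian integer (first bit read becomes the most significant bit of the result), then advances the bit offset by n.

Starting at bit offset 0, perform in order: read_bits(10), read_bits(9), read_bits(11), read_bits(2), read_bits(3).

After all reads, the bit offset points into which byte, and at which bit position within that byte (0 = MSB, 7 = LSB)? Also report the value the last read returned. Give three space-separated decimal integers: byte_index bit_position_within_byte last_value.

Read 1: bits[0:10] width=10 -> value=428 (bin 0110101100); offset now 10 = byte 1 bit 2; 46 bits remain
Read 2: bits[10:19] width=9 -> value=117 (bin 001110101); offset now 19 = byte 2 bit 3; 37 bits remain
Read 3: bits[19:30] width=11 -> value=1817 (bin 11100011001); offset now 30 = byte 3 bit 6; 26 bits remain
Read 4: bits[30:32] width=2 -> value=1 (bin 01); offset now 32 = byte 4 bit 0; 24 bits remain
Read 5: bits[32:35] width=3 -> value=2 (bin 010); offset now 35 = byte 4 bit 3; 21 bits remain

Answer: 4 3 2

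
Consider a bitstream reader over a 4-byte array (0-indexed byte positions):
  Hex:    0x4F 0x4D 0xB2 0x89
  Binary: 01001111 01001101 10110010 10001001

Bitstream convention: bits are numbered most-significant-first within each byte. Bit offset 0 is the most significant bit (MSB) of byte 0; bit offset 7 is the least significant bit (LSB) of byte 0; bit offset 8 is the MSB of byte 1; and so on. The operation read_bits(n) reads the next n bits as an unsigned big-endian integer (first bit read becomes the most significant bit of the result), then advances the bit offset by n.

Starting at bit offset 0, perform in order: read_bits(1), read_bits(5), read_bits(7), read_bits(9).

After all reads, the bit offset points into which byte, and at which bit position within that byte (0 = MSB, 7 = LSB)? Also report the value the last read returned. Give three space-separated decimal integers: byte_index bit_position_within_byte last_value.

Read 1: bits[0:1] width=1 -> value=0 (bin 0); offset now 1 = byte 0 bit 1; 31 bits remain
Read 2: bits[1:6] width=5 -> value=19 (bin 10011); offset now 6 = byte 0 bit 6; 26 bits remain
Read 3: bits[6:13] width=7 -> value=105 (bin 1101001); offset now 13 = byte 1 bit 5; 19 bits remain
Read 4: bits[13:22] width=9 -> value=364 (bin 101101100); offset now 22 = byte 2 bit 6; 10 bits remain

Answer: 2 6 364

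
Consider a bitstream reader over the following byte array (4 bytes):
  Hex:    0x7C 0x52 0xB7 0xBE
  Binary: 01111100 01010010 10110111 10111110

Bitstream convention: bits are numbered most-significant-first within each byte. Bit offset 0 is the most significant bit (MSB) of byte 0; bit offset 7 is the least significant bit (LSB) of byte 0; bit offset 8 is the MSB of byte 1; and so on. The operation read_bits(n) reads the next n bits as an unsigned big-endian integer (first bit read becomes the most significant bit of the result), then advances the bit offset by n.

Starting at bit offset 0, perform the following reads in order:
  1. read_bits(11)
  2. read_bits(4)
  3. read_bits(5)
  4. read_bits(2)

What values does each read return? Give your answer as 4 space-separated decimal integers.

Answer: 994 9 11 1

Derivation:
Read 1: bits[0:11] width=11 -> value=994 (bin 01111100010); offset now 11 = byte 1 bit 3; 21 bits remain
Read 2: bits[11:15] width=4 -> value=9 (bin 1001); offset now 15 = byte 1 bit 7; 17 bits remain
Read 3: bits[15:20] width=5 -> value=11 (bin 01011); offset now 20 = byte 2 bit 4; 12 bits remain
Read 4: bits[20:22] width=2 -> value=1 (bin 01); offset now 22 = byte 2 bit 6; 10 bits remain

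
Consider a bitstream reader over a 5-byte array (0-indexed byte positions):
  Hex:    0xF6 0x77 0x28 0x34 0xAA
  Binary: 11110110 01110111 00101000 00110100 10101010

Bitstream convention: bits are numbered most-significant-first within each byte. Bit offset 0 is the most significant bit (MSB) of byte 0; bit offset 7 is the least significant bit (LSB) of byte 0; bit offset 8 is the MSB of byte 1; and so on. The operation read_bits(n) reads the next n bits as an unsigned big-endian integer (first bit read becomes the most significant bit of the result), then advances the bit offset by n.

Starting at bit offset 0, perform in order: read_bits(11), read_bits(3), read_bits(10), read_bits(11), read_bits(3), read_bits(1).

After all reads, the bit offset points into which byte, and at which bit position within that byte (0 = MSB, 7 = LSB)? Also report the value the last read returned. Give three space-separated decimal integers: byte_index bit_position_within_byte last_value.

Answer: 4 7 1

Derivation:
Read 1: bits[0:11] width=11 -> value=1971 (bin 11110110011); offset now 11 = byte 1 bit 3; 29 bits remain
Read 2: bits[11:14] width=3 -> value=5 (bin 101); offset now 14 = byte 1 bit 6; 26 bits remain
Read 3: bits[14:24] width=10 -> value=808 (bin 1100101000); offset now 24 = byte 3 bit 0; 16 bits remain
Read 4: bits[24:35] width=11 -> value=421 (bin 00110100101); offset now 35 = byte 4 bit 3; 5 bits remain
Read 5: bits[35:38] width=3 -> value=2 (bin 010); offset now 38 = byte 4 bit 6; 2 bits remain
Read 6: bits[38:39] width=1 -> value=1 (bin 1); offset now 39 = byte 4 bit 7; 1 bits remain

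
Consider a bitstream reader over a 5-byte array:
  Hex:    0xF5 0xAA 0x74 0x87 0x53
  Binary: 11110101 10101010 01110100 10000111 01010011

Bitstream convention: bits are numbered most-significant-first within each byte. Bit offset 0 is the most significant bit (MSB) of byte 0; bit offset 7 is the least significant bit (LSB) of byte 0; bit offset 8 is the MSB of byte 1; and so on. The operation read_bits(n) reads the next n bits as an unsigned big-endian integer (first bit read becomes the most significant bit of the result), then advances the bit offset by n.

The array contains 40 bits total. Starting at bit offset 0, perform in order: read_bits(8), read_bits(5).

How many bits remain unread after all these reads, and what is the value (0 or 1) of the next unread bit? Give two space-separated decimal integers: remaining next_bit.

Read 1: bits[0:8] width=8 -> value=245 (bin 11110101); offset now 8 = byte 1 bit 0; 32 bits remain
Read 2: bits[8:13] width=5 -> value=21 (bin 10101); offset now 13 = byte 1 bit 5; 27 bits remain

Answer: 27 0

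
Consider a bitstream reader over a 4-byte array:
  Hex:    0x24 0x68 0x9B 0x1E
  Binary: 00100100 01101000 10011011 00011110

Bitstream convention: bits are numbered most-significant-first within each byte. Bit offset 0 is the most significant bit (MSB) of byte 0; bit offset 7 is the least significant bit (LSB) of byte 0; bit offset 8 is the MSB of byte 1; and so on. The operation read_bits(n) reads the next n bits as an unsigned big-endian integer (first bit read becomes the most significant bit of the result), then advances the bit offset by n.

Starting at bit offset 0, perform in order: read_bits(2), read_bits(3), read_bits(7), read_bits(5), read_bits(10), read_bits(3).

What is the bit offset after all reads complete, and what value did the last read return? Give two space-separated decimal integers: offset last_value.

Answer: 30 7

Derivation:
Read 1: bits[0:2] width=2 -> value=0 (bin 00); offset now 2 = byte 0 bit 2; 30 bits remain
Read 2: bits[2:5] width=3 -> value=4 (bin 100); offset now 5 = byte 0 bit 5; 27 bits remain
Read 3: bits[5:12] width=7 -> value=70 (bin 1000110); offset now 12 = byte 1 bit 4; 20 bits remain
Read 4: bits[12:17] width=5 -> value=17 (bin 10001); offset now 17 = byte 2 bit 1; 15 bits remain
Read 5: bits[17:27] width=10 -> value=216 (bin 0011011000); offset now 27 = byte 3 bit 3; 5 bits remain
Read 6: bits[27:30] width=3 -> value=7 (bin 111); offset now 30 = byte 3 bit 6; 2 bits remain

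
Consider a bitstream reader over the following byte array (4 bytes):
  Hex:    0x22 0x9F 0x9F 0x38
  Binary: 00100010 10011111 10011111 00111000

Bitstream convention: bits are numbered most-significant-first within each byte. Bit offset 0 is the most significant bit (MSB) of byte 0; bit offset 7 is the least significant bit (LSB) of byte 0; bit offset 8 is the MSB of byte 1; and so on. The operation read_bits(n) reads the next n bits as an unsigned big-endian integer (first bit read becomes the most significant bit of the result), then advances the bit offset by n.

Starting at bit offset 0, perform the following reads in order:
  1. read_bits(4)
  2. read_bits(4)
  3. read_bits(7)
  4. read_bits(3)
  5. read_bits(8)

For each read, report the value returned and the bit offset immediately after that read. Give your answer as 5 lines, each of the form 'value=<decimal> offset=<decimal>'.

Answer: value=2 offset=4
value=2 offset=8
value=79 offset=15
value=6 offset=18
value=124 offset=26

Derivation:
Read 1: bits[0:4] width=4 -> value=2 (bin 0010); offset now 4 = byte 0 bit 4; 28 bits remain
Read 2: bits[4:8] width=4 -> value=2 (bin 0010); offset now 8 = byte 1 bit 0; 24 bits remain
Read 3: bits[8:15] width=7 -> value=79 (bin 1001111); offset now 15 = byte 1 bit 7; 17 bits remain
Read 4: bits[15:18] width=3 -> value=6 (bin 110); offset now 18 = byte 2 bit 2; 14 bits remain
Read 5: bits[18:26] width=8 -> value=124 (bin 01111100); offset now 26 = byte 3 bit 2; 6 bits remain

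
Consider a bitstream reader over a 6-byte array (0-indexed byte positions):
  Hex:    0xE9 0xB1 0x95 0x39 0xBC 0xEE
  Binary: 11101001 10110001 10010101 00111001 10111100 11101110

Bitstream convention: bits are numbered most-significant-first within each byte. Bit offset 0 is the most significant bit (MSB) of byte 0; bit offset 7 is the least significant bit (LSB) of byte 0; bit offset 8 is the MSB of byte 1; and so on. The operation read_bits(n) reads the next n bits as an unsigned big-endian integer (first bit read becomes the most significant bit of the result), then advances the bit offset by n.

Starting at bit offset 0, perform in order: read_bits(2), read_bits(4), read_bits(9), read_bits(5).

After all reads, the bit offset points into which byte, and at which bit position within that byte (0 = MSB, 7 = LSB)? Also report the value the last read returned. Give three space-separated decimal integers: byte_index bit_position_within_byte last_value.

Answer: 2 4 25

Derivation:
Read 1: bits[0:2] width=2 -> value=3 (bin 11); offset now 2 = byte 0 bit 2; 46 bits remain
Read 2: bits[2:6] width=4 -> value=10 (bin 1010); offset now 6 = byte 0 bit 6; 42 bits remain
Read 3: bits[6:15] width=9 -> value=216 (bin 011011000); offset now 15 = byte 1 bit 7; 33 bits remain
Read 4: bits[15:20] width=5 -> value=25 (bin 11001); offset now 20 = byte 2 bit 4; 28 bits remain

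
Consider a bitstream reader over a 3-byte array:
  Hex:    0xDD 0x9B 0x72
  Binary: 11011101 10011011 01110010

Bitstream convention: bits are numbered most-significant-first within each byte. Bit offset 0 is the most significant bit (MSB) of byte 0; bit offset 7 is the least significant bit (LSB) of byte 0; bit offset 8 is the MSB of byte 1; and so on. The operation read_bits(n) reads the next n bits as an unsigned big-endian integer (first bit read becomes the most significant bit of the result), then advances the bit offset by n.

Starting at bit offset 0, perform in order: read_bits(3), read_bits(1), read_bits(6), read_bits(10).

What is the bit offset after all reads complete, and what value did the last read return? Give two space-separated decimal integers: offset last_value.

Read 1: bits[0:3] width=3 -> value=6 (bin 110); offset now 3 = byte 0 bit 3; 21 bits remain
Read 2: bits[3:4] width=1 -> value=1 (bin 1); offset now 4 = byte 0 bit 4; 20 bits remain
Read 3: bits[4:10] width=6 -> value=54 (bin 110110); offset now 10 = byte 1 bit 2; 14 bits remain
Read 4: bits[10:20] width=10 -> value=439 (bin 0110110111); offset now 20 = byte 2 bit 4; 4 bits remain

Answer: 20 439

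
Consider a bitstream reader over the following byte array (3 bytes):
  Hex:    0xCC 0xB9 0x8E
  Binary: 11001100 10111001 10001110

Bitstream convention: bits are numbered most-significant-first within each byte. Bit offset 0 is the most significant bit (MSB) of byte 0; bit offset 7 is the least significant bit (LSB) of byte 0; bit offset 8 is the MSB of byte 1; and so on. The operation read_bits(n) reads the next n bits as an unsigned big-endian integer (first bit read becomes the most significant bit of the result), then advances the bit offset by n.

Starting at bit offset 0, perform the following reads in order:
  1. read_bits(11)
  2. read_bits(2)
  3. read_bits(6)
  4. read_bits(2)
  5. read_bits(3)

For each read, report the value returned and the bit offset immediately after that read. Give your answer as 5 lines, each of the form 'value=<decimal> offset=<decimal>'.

Read 1: bits[0:11] width=11 -> value=1637 (bin 11001100101); offset now 11 = byte 1 bit 3; 13 bits remain
Read 2: bits[11:13] width=2 -> value=3 (bin 11); offset now 13 = byte 1 bit 5; 11 bits remain
Read 3: bits[13:19] width=6 -> value=12 (bin 001100); offset now 19 = byte 2 bit 3; 5 bits remain
Read 4: bits[19:21] width=2 -> value=1 (bin 01); offset now 21 = byte 2 bit 5; 3 bits remain
Read 5: bits[21:24] width=3 -> value=6 (bin 110); offset now 24 = byte 3 bit 0; 0 bits remain

Answer: value=1637 offset=11
value=3 offset=13
value=12 offset=19
value=1 offset=21
value=6 offset=24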